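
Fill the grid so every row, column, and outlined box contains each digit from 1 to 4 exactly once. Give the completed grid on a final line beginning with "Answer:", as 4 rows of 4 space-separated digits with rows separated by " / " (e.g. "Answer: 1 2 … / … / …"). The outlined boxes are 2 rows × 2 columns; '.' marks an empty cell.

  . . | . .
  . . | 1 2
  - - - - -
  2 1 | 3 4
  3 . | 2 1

Step 1. [r2c1∈{4}] r2c1's peers cover all but 4, so r2c1=4.
Step 2. [r1c4∈{3}] r1c4's peers cover all but 3 ⇒ r1c4=3.
Step 3. [r1c2∈{2}] r1c2's peers cover all but 2, so r1c2=2.
Step 4. [r1c3∈{4}] nothing but 4 survives at r1c3 ⇒ r1c3=4.
Step 5. [r2c2∈{3}] r2c2 is down to just 3. So r2c2=3.
Step 6. [r4c2∈{4}] r4c2 is down to just 4, so r4c2=4.
Step 7. [r1c1∈{1}] r1c1 has the single candidate 1. So r1c1=1.

Answer: 1 2 4 3 / 4 3 1 2 / 2 1 3 4 / 3 4 2 1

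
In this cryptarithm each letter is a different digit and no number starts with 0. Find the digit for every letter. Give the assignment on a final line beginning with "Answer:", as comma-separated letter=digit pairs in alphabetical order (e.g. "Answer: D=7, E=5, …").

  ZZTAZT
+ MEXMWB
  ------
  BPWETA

Step 1. [col 1: T + B ≡ A (mod 10)] several values work for A in column 1 (T + B ≡ A (mod 10), carry-in 0); try A=1, so A=1.
Step 2. [col 1: T + B ≡ A (mod 10)] column 1 (T + B ≡ A (mod 10), carry-in 0) doesn't pin B yet; pick B=9 and continue, so B=9.
Step 3. [col 1: T + B ≡ A (mod 10)] in column 1 we have T+B≡A with carry-in 0; given B=9, A=1 and digits 1,9 already taken and all letters distinct, that pins T to 2. So T=2.
Step 4. [col 2: Z + W ≡ T (mod 10)] column 2 (Z + W ≡ T (mod 10), carry-in 1) doesn't pin W yet; pick W=8 and continue, so W=8.
Step 5. [col 2: Z + W ≡ T (mod 10)] from column 2 (W=8, T=2, carry-in 1, digits 1,2,8,9 already taken and all letters distinct): Z must equal 3. So Z=3.
Step 6. [col 3: A + M ≡ E (mod 10)] M=5 is one option consistent with column 3 (A + M ≡ E (mod 10), carry-in 1) — take it, so M=5.
Step 7. [col 3: A + M ≡ E (mod 10)] in column 3 we have A+M≡E with carry-in 1; given A=1, M=5 and digits 1,2,3,5,8,9 already taken and all letters distinct, that pins E to 7, so E=7.
Step 8. [col 4: T + X ≡ W (mod 10)] in column 4 we have T+X≡W with carry-in 0; given T=2, W=8 and digits 1,2,3,5,7,8,9 already taken and all letters distinct, that pins X to 6, so X=6.
Step 9. [col 5: Z + E ≡ P (mod 10)] in column 5 we have Z+E≡P with carry-in 0; given Z=3, E=7 and digits 1,2,3,5,6,7,8,9 already taken and all letters distinct, that pins P to 0. So P=0.

Answer: A=1, B=9, E=7, M=5, P=0, T=2, W=8, X=6, Z=3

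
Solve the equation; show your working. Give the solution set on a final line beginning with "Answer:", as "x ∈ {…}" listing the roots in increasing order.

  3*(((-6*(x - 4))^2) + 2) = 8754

Step 1. [3*(((-6*(x - 4))^2) + 2) = 8754] 3 out front; divide by 3, so div: ((-6*(x - 4))^2) + 2 = 2918.
Step 2. [((-6*(x - 4))^2) + 2 = 2918] the outer +2 inverts by subtracting 2. So sub: (-6*(x - 4))^2 = 2916.
Step 3. [(-6*(x - 4))^2 = 2916] √ both sides: 2916 ≥ 0 gives two branches, so sqrt: -6*(x - 4) = 54 or -54.
Step 4. [-6*(x - 4) = 54 or -54] -6 out front; divide by -6. So div: x - 4 = -9 or 9.
Step 5. [x - 4 = -9 or 9] peel the -4: add 4 from each side ⇒ sub: x = -5 or 13.

Answer: x ∈ {-5, 13}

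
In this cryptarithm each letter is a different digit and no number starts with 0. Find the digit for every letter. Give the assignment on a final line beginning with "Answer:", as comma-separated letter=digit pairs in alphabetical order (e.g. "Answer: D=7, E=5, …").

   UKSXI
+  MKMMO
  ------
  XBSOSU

Step 1. [col 1: I + O ≡ U (mod 10)] several values work for I in column 1 (I + O ≡ U (mod 10), carry-in 0); try I=4, so I=4.
Step 2. [col 1: I + O ≡ U (mod 10)] several values work for O in column 1 (I + O ≡ U (mod 10), carry-in 0); try O=9 ⇒ O=9.
Step 3. [X] adding two 5-digit numbers gives at most 5+1 digits, and here it does — X is that final carry and must be 1. So X=1.
Step 4. [col 1: I + O ≡ U (mod 10)] column 1: given I=4, O=9, carry-in 0, and digits 1,4,9 already taken and all letters distinct, I+O≡U (mod 10) forces U=3 ⇒ U=3.
Step 5. [col 2: X + M ≡ S (mod 10)] no forcing yet in column 2 (carry-in 1); S=0 is free and consistent — try it, so S=0.
Step 6. [col 2: X + M ≡ S (mod 10)] column 2 reads X+M+carry(1)=S with X=1, S=0; with digits 0,1,3,4,9 already taken and all letters distinct, the only value for M is 8 ⇒ M=8.
Step 7. [col 4: K + K ≡ S (mod 10)] column 4 reads K+K+carry(0)=S with S=0; with digits 0,1,3,4,8,9 already taken and all letters distinct, the only value for K is 5, so K=5.
Step 8. [col 5: U + M ≡ B (mod 10)] from column 5 (U=3, M=8, carry-in 1, digits 0,1,3,4,5,8,9 already taken and all letters distinct): B must equal 2. So B=2.

Answer: B=2, I=4, K=5, M=8, O=9, S=0, U=3, X=1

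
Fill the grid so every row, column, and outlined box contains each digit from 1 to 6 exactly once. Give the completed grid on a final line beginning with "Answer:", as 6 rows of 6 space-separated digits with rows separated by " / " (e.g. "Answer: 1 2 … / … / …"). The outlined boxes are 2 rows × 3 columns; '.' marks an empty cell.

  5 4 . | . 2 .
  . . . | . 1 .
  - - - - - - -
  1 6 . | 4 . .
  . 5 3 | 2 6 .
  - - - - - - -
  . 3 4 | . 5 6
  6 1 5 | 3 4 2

Step 1. [r2c6∈{3,4,5}] 4 has one home in row 2: r2c6 ⇒ r2c6=4.
Step 2. [r1c4∈{6}] r1c4's peers cover all but 6 ⇒ r1c4=6.
Step 3. [r2c2∈{2}] r2c2's peers cover all but 2 ⇒ r2c2=2.
Step 4. [r3c6∈{3,5}] r3c6 is the only open cell in row 3 admitting 5, so r3c6=5.
Step 5. [r2c3∈{6}] r2c3 has the single candidate 6. So r2c3=6.
Step 6. [r2c4∈{5}] r2c4's peers cover all but 5, so r2c4=5.
Step 7. [r3c5∈{3}] r3c5 has the single candidate 3, so r3c5=3.
Step 8. [r1c6∈{3}] r1c6's peers cover all but 3 ⇒ r1c6=3.
Step 9. [r2c1∈{3}] only 3 remains possible at r2c1 ⇒ r2c1=3.
Step 10. [r4c6∈{1}] r4c6's peers cover all but 1. So r4c6=1.
Step 11. [r1c3∈{1}] r1c3's peers cover all but 1, so r1c3=1.
Step 12. [r3c3∈{2}] r3c3 is down to just 2 ⇒ r3c3=2.
Step 13. [r5c4∈{1}] only 1 remains possible at r5c4, so r5c4=1.
Step 14. [r5c1∈{2}] r5c1 is down to just 2, so r5c1=2.
Step 15. [r4c1∈{4}] r4c1's peers cover all but 4, so r4c1=4.

Answer: 5 4 1 6 2 3 / 3 2 6 5 1 4 / 1 6 2 4 3 5 / 4 5 3 2 6 1 / 2 3 4 1 5 6 / 6 1 5 3 4 2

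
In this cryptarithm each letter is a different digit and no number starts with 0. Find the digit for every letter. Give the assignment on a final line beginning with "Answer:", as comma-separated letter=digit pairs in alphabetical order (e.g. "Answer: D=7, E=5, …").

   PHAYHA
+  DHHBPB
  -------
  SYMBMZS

Step 1. [col 1: A + B ≡ S (mod 10)] several values work for A in column 1 (A + B ≡ S (mod 10), carry-in 0); try A=9 ⇒ A=9.
Step 2. [col 1: A + B ≡ S (mod 10)] no forcing yet in column 1 (carry-in 0); S=1 is free and consistent — try it, so S=1.
Step 3. [col 1: A + B ≡ S (mod 10)] column 1 reads A+B+carry(0)=S with A=9, S=1; with digits 1,9 already taken and all letters distinct, the only value for B is 2 ⇒ B=2.
Step 4. [col 2: H + P ≡ Z (mod 10)] column 2 (H + P ≡ Z (mod 10), carry-in 1) doesn't pin Z yet; pick Z=0 and continue ⇒ Z=0.
Step 5. [col 2: H + P ≡ Z (mod 10)] column 2 (H + P ≡ Z (mod 10), carry-in 1) doesn't pin P yet; pick P=6 and continue, so P=6.
Step 6. [col 2: H + P ≡ Z (mod 10)] column 2: given P=6, Z=0, carry-in 1, and digits 0,1,2,6,9 already taken and all letters distinct, H+P≡Z (mod 10) forces H=3, so H=3.
Step 7. [col 3: Y + B ≡ M (mod 10)] no forcing yet in column 3 (carry-in 1); M=7 is free and consistent — try it, so M=7.
Step 8. [col 3: Y + B ≡ M (mod 10)] from column 3 (B=2, M=7, carry-in 1, digits 0,1,2,3,6,7,9 already taken and all letters distinct): Y must equal 4 ⇒ Y=4.
Step 9. [col 6: P + D ≡ Y (mod 10)] column 6 reads P+D+carry(0)=Y with P=6, Y=4; with digits 0,1,2,3,4,6,7,9 already taken and all letters distinct, the only value for D is 8, so D=8.

Answer: A=9, B=2, D=8, H=3, M=7, P=6, S=1, Y=4, Z=0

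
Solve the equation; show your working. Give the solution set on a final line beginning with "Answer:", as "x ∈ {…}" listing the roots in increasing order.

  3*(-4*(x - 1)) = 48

Step 1. [3*(-4*(x - 1)) = 48] 3·(inner) — divide through by 3. So div: -4*(x - 1) = 16.
Step 2. [-4*(x - 1) = 16] leading coefficient -4: divide by -4. So div: x - 1 = -4.
Step 3. [x - 1 = -4] add 1: x sits inside (… - 1) ⇒ sub: x = -3.

Answer: x ∈ {-3}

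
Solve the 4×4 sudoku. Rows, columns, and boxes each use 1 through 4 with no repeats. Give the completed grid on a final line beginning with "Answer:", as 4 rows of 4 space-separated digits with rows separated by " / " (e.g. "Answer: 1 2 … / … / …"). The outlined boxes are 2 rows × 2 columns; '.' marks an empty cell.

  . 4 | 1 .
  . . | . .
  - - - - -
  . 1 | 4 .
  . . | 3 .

Step 1. [r2c2∈{2,3}] r2c2 is the only open cell in col 2 admitting 3 ⇒ r2c2=3.
Step 2. [r3c4∈{2}] nothing but 2 survives at r3c4, so r3c4=2.
Step 3. [r1c1∈{2}] nothing but 2 survives at r1c1. So r1c1=2.
Step 4. [r2c1∈{1}] nothing but 1 survives at r2c1 ⇒ r2c1=1.
Step 5. [r4c2∈{2}] only 2 remains possible at r4c2 ⇒ r4c2=2.
Step 6. [r2c4∈{4}] r2c4 is down to just 4, so r2c4=4.
Step 7. [r2c3∈{2}] r2c3 is down to just 2, so r2c3=2.
Step 8. [r4c4∈{1}] r4c4's peers cover all but 1 ⇒ r4c4=1.
Step 9. [r4c1∈{4}] r4c1 has the single candidate 4 ⇒ r4c1=4.
Step 10. [r3c1∈{3}] r3c1 has the single candidate 3. So r3c1=3.
Step 11. [r1c4∈{3}] r1c4 is down to just 3. So r1c4=3.

Answer: 2 4 1 3 / 1 3 2 4 / 3 1 4 2 / 4 2 3 1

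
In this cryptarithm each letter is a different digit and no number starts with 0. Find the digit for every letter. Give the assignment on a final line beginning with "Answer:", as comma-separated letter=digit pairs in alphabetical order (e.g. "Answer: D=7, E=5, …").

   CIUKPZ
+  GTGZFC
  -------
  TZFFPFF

Step 1. [T] the sum has 7 digits but both addends have 6; that extra leading digit T is the final carry, namely 1. So T=1.
Step 2. [col 1: Z + C ≡ F (mod 10)] several values work for C in column 1 (Z + C ≡ F (mod 10), carry-in 0); try C=7, so C=7.
Step 3. [col 1: Z + C ≡ F (mod 10)] several values work for Z in column 1 (Z + C ≡ F (mod 10), carry-in 0); try Z=5, so Z=5.
Step 4. [col 1: Z + C ≡ F (mod 10)] column 1: given Z=5, C=7, carry-in 0, and digits 1,5,7 already taken and all letters distinct, Z+C≡F (mod 10) forces F=2, so F=2.
Step 5. [col 2: P + F ≡ F (mod 10)] from column 2 (F=2, carry-in 1, digits 1,2,5,7 already taken and all letters distinct): P must equal 9, so P=9.
Step 6. [col 3: K + Z ≡ P (mod 10)] column 3 reads K+Z+carry(1)=P with Z=5, P=9; with digits 1,2,5,7,9 already taken and all letters distinct, the only value for K is 3. So K=3.
Step 7. [col 4: U + G ≡ F (mod 10)] column 4 (U + G ≡ F (mod 10), carry-in 0) doesn't pin G yet; pick G=8 and continue, so G=8.
Step 8. [col 4: U + G ≡ F (mod 10)] column 4 reads U+G+carry(0)=F with G=8, F=2; with digits 1,2,3,5,7,8,9 already taken and all letters distinct, the only value for U is 4. So U=4.
Step 9. [col 5: I + T ≡ F (mod 10)] column 5 reads I+T+carry(1)=F with T=1, F=2; with digits 1,2,3,4,5,7,8,9 already taken and all letters distinct, the only value for I is 0 ⇒ I=0.

Answer: C=7, F=2, G=8, I=0, K=3, P=9, T=1, U=4, Z=5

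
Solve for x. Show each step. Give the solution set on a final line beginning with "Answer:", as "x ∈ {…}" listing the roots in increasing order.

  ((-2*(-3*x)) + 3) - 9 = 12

Step 1. [((-2*(-3*x)) + 3) - 9 = 12] -9 is outermost — add 9 both sides, so sub: (-2*(-3*x)) + 3 = 21.
Step 2. [(-2*(-3*x)) + 3 = 21] peel the +3: subtract 3 from each side. So sub: -2*(-3*x) = 18.
Step 3. [-2*(-3*x) = 18] -2 out front; divide by -2. So div: -3*x = -9.
Step 4. [-3*x = -9] divide by the outer -3 ⇒ div: x = 3.

Answer: x ∈ {3}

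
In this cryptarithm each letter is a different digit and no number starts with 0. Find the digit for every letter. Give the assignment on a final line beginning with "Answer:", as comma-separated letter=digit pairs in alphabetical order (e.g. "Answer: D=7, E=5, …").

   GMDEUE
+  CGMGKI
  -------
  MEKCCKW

Step 1. [col 1: E + I ≡ W (mod 10)] column 1 (E + I ≡ W (mod 10), carry-in 0) doesn't pin W yet; pick W=7 and continue. So W=7.
Step 2. [col 1: E + I ≡ W (mod 10)] I=3 is one option consistent with column 1 (E + I ≡ W (mod 10), carry-in 0) — take it, so I=3.
Step 3. [col 1: E + I ≡ W (mod 10)] in column 1 we have E+I≡W with carry-in 0; given I=3, W=7 and digits 3,7 already taken and all letters distinct, that pins E to 4. So E=4.
Step 4. [M] the sum has 7 digits but both addends have 6; that extra leading digit M is the final carry, namely 1 ⇒ M=1.
Step 5. [col 2: U + K ≡ K (mod 10)] column 2: given nothing yet, carry-in 0, and digits 1,3,4,7 already taken and all letters distinct, U+K≡K (mod 10) forces U=0, so U=0.
Step 6. [col 2: U + K ≡ K (mod 10)] column 2 (U + K ≡ K (mod 10), carry-in 0) doesn't pin K yet; pick K=6 and continue ⇒ K=6.
Step 7. [col 3: E + G ≡ C (mod 10)] column 3 (E + G ≡ C (mod 10), carry-in 0) doesn't pin G yet; pick G=5 and continue ⇒ G=5.
Step 8. [col 3: E + G ≡ C (mod 10)] column 3: given E=4, G=5, carry-in 0, and digits 0,1,3,4,5,6,7 already taken and all letters distinct, E+G≡C (mod 10) forces C=9, so C=9.
Step 9. [col 4: D + M ≡ C (mod 10)] in column 4 we have D+M≡C with carry-in 0; given M=1, C=9 and digits 0,1,3,4,5,6,7,9 already taken and all letters distinct, that pins D to 8 ⇒ D=8.

Answer: C=9, D=8, E=4, G=5, I=3, K=6, M=1, U=0, W=7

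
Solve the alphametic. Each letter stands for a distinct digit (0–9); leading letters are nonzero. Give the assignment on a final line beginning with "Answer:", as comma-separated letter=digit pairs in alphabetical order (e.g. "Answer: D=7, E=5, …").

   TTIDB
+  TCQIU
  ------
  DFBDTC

Step 1. [col 1: B + U ≡ C (mod 10)] column 1 (B + U ≡ C (mod 10), carry-in 0) doesn't pin B yet; pick B=8 and continue ⇒ B=8.
Step 2. [D] the sum has 6 digits but both addends have 5; that extra leading digit D is the final carry, namely 1. So D=1.
Step 3. [col 1: B + U ≡ C (mod 10)] column 1 (B + U ≡ C (mod 10), carry-in 0) doesn't pin C yet; pick C=0 and continue. So C=0.
Step 4. [col 1: B + U ≡ C (mod 10)] column 1: given B=8, C=0, carry-in 0, and digits 0,1,8 already taken and all letters distinct, B+U≡C (mod 10) forces U=2 ⇒ U=2.
Step 5. [col 2: D + I ≡ T (mod 10)] several values work for I in column 2 (D + I ≡ T (mod 10), carry-in 1); try I=5, so I=5.
Step 6. [col 2: D + I ≡ T (mod 10)] from column 2 (D=1, I=5, carry-in 1, digits 0,1,2,5,8 already taken and all letters distinct): T must equal 7, so T=7.
Step 7. [col 3: I + Q ≡ D (mod 10)] column 3: given I=5, D=1, carry-in 0, and digits 0,1,2,5,7,8 already taken and all letters distinct, I+Q≡D (mod 10) forces Q=6, so Q=6.
Step 8. [col 5: T + T ≡ F (mod 10)] column 5: given T=7, carry-in 0, and digits 0,1,2,5,6,7,8 already taken and all letters distinct, T+T≡F (mod 10) forces F=4, so F=4.

Answer: B=8, C=0, D=1, F=4, I=5, Q=6, T=7, U=2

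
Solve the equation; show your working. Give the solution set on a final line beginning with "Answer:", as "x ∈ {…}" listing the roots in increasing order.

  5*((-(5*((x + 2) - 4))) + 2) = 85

Step 1. [5*((-(5*((x + 2) - 4))) + 2) = 85] 5·(inner) — divide through by 5 ⇒ div: (-(5*((x + 2) - 4))) + 2 = 17.
Step 2. [(-(5*((x + 2) - 4))) + 2 = 17] 2 comes off first (subtract 2), so sub: -(5*((x + 2) - 4)) = 15.
Step 3. [-(5*((x + 2) - 4)) = 15] LHS negated; negate both sides, so neg: 5*((x + 2) - 4) = -15.
Step 4. [5*((x + 2) - 4) = -15] divide by the outer 5, so div: (x + 2) - 4 = -3.
Step 5. [(x + 2) - 4 = -3] the outer -4 inverts by adding 4 ⇒ sub: x + 2 = 1.
Step 6. [x + 2 = 1] +2 is outermost — subtract 2 both sides. So sub: x = -1.

Answer: x ∈ {-1}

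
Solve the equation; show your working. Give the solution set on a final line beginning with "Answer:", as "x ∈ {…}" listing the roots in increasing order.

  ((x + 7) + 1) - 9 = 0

Step 1. [((x + 7) + 1) - 9 = 0] peel the -9: add 9 from each side ⇒ sub: (x + 7) + 1 = 9.
Step 2. [(x + 7) + 1 = 9] subtract 1: x sits inside (… + 1). So sub: x + 7 = 8.
Step 3. [x + 7 = 8] +7 is outermost — subtract 7 both sides. So sub: x = 1.

Answer: x ∈ {1}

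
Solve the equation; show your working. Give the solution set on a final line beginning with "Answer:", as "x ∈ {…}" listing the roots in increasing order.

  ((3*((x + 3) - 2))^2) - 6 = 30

Step 1. [((3*((x + 3) - 2))^2) - 6 = 30] the outer -6 inverts by adding 6. So sub: (3*((x + 3) - 2))^2 = 36.
Step 2. [(3*((x + 3) - 2))^2 = 36] √ both sides: 36 ≥ 0 gives two branches. So sqrt: 3*((x + 3) - 2) = 6 or -6.
Step 3. [3*((x + 3) - 2) = 6 or -6] divide by the outer 3. So div: (x + 3) - 2 = 2 or -2.
Step 4. [(x + 3) - 2 = 2 or -2] peel the -2: add 2 from each side. So sub: x + 3 = 4 or 0.
Step 5. [x + 3 = 4 or 0] +3 is outermost — subtract 3 both sides. So sub: x = 1 or -3.

Answer: x ∈ {-3, 1}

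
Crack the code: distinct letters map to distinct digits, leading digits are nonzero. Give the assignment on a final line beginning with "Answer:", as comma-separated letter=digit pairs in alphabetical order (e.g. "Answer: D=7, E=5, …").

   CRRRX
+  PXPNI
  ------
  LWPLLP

Step 1. [col 1: X + I ≡ P (mod 10)] P=8 is one option consistent with column 1 (X + I ≡ P (mod 10), carry-in 0) — take it ⇒ P=8.
Step 2. [L] L is the leading digit of a 6-digit sum of two 5-digit numbers; the final carry is exactly 1. So L=1.
Step 3. [col 1: X + I ≡ P (mod 10)] several values work for X in column 1 (X + I ≡ P (mod 10), carry-in 0); try X=5. So X=5.
Step 4. [col 1: X + I ≡ P (mod 10)] column 1 reads X+I+carry(0)=P with X=5, P=8; with digits 1,5,8 already taken and all letters distinct, the only value for I is 3 ⇒ I=3.
Step 5. [col 2: R + N ≡ L (mod 10)] R=2 is one option consistent with column 2 (R + N ≡ L (mod 10), carry-in 0) — take it. So R=2.
Step 6. [col 2: R + N ≡ L (mod 10)] column 2 reads R+N+carry(0)=L with R=2, L=1; with digits 1,2,3,5,8 already taken and all letters distinct, the only value for N is 9 ⇒ N=9.
Step 7. [col 5: C + P ≡ W (mod 10)] column 5 reads C+P+carry(0)=W with P=8; with digits 1,2,3,5,8,9 already taken and all letters distinct, the only value for W is 4, so W=4.
Step 8. [col 5: C + P ≡ W (mod 10)] from column 5 (P=8, W=4, carry-in 0, digits 1,2,3,4,5,8,9 already taken and all letters distinct): C must equal 6, so C=6.

Answer: C=6, I=3, L=1, N=9, P=8, R=2, W=4, X=5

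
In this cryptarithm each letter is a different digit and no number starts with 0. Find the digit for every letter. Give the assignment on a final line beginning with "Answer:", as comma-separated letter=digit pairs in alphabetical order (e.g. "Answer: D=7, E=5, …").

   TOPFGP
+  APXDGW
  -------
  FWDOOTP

Step 1. [F] the sum has 7 digits but both addends have 6; that extra leading digit F is the final carry, namely 1 ⇒ F=1.
Step 2. [col 1: P + W ≡ P (mod 10)] from column 1 (nothing yet, carry-in 0, digits 1 already taken and all letters distinct): W must equal 0. So W=0.
Step 3. [col 1: P + W ≡ P (mod 10)] several values work for P in column 1 (P + W ≡ P (mod 10), carry-in 0); try P=8. So P=8.
Step 4. [col 2: G + G ≡ T (mod 10)] several values work for G in column 2 (G + G ≡ T (mod 10), carry-in 0); try G=2. So G=2.
Step 5. [col 2: G + G ≡ T (mod 10)] column 2: given G=2, carry-in 0, and digits 0,1,2,8 already taken and all letters distinct, G+G≡T (mod 10) forces T=4, so T=4.
Step 6. [col 3: F + D ≡ O (mod 10)] O=7 is one option consistent with column 3 (F + D ≡ O (mod 10), carry-in 0) — take it. So O=7.
Step 7. [col 3: F + D ≡ O (mod 10)] in column 3 we have F+D≡O with carry-in 0; given F=1, O=7 and digits 0,1,2,4,7,8 already taken and all letters distinct, that pins D to 6. So D=6.
Step 8. [col 4: P + X ≡ O (mod 10)] column 4: given P=8, O=7, carry-in 0, and digits 0,1,2,4,6,7,8 already taken and all letters distinct, P+X≡O (mod 10) forces X=9, so X=9.
Step 9. [col 6: T + A ≡ W (mod 10)] column 6: given T=4, W=0, carry-in 1, and digits 0,1,2,4,6,7,8,9 already taken and all letters distinct, T+A≡W (mod 10) forces A=5. So A=5.

Answer: A=5, D=6, F=1, G=2, O=7, P=8, T=4, W=0, X=9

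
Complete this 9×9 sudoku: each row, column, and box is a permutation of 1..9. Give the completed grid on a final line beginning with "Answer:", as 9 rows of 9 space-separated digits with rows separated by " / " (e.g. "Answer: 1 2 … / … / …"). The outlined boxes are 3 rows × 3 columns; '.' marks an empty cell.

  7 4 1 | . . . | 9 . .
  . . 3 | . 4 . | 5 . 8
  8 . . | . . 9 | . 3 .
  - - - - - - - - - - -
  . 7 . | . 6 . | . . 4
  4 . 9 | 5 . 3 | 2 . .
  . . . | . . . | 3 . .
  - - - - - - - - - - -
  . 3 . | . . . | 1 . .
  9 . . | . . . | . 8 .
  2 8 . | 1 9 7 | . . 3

Step 1. [r5c5∈{1,7,8}] r5c5 is the only open cell in row 5 admitting 8 ⇒ r5c5=8.
Step 2. [r2c1∈{6}] r2c1 is down to just 6. So r2c1=6.
Step 3. [r7c1∈{5}] only 5 remains possible at r7c1 ⇒ r7c1=5.
Step 4. [r7c5∈{2}] only 2 remains possible at r7c5 ⇒ r7c5=2.
Step 5. [r6c1∈{1}] r6c1 has the single candidate 1 ⇒ r6c1=1.
Step 6. [r8c9∈{2,5,6,7}] across row 8, 2 lands solely at r8c9 ⇒ r8c9=2.
Step 7. [r1c9∈{6}] nothing but 6 survives at r1c9 ⇒ r1c9=6.
Step 8. [r6c9∈{5,7,9}] across col 9, 5 lands solely at r6c9 ⇒ r6c9=5.
Step 9. [r5c2∈{6}] only 6 remains possible at r5c2. So r5c2=6.
Step 10. [r6c2∈{2}] r6c2's peers cover all but 2, so r6c2=2.
Step 11. [r3c4∈{2,6,7}] in row 3, 6 fits only at r3c4, so r3c4=6.
Step 12. [r3c5∈{1,5,7}] col 5 places 1 nowhere but r3c5, so r3c5=1.
Step 13. [r2c6∈{2}] r2c6 is down to just 2, so r2c6=2.
Step 14. [r3c9∈{7}] nothing but 7 survives at r3c9, so r3c9=7.
Step 15. [r8c7∈{4,6,7}] 7 has one home in col 7: r8c7, so r8c7=7.
Step 16. [r9c7∈{4,6}] 6 has one home in col 7: r9c7, so r9c7=6.
Step 17. [r9c3∈{4}] r9c3 is down to just 4, so r9c3=4.
Step 18. [r7c8∈{4,9}] in col 8, 4 fits only at r7c8. So r7c8=4.
Step 19. [r6c5∈{7}] r6c5's peers cover all but 7 ⇒ r6c5=7.
Step 20. [r5c9∈{1}] only 1 remains possible at r5c9 ⇒ r5c9=1.
Step 21. [r4c8∈{9}] r4c8 has the single candidate 9, so r4c8=9.
Step 22. [r8c3∈{6}] nothing but 6 survives at r8c3 ⇒ r8c3=6.
Step 23. [r4c3∈{5,8}] row 4 places 5 nowhere but r4c3 ⇒ r4c3=5.
Step 24. [r6c6∈{4}] r6c6 has the single candidate 4. So r6c6=4.
Step 25. [r7c4∈{8}] r7c4 has the single candidate 8. So r7c4=8.
Step 26. [r8c6∈{5}] r8c6 is down to just 5, so r8c6=5.
Step 27. [r8c5∈{3}] nothing but 3 survives at r8c5. So r8c5=3.
Step 28. [r3c2∈{5}] r3c2 is down to just 5 ⇒ r3c2=5.
Step 29. [r6c8∈{6}] r6c8 is down to just 6. So r6c8=6.
Step 30. [r3c7∈{4}] only 4 remains possible at r3c7 ⇒ r3c7=4.
Step 31. [r4c7∈{8}] r4c7 is down to just 8 ⇒ r4c7=8.
Step 32. [r4c4∈{2}] only 2 remains possible at r4c4 ⇒ r4c4=2.
Step 33. [r2c8∈{1}] r2c8 is down to just 1 ⇒ r2c8=1.
Step 34. [r8c4∈{4}] nothing but 4 survives at r8c4 ⇒ r8c4=4.
Step 35. [r6c3∈{8}] r6c3's peers cover all but 8 ⇒ r6c3=8.
Step 36. [r2c2∈{9}] r2c2 has the single candidate 9. So r2c2=9.
Step 37. [r1c5∈{5}] nothing but 5 survives at r1c5 ⇒ r1c5=5.
Step 38. [r7c3∈{7}] nothing but 7 survives at r7c3, so r7c3=7.
Step 39. [r9c8∈{5}] r9c8's peers cover all but 5 ⇒ r9c8=5.
Step 40. [r4c1∈{3}] nothing but 3 survives at r4c1. So r4c1=3.
Step 41. [r3c3∈{2}] r3c3's peers cover all but 2. So r3c3=2.
Step 42. [r1c4∈{3}] only 3 remains possible at r1c4, so r1c4=3.
Step 43. [r6c4∈{9}] nothing but 9 survives at r6c4, so r6c4=9.
Step 44. [r1c6∈{8}] r1c6's peers cover all but 8. So r1c6=8.
Step 45. [r2c4∈{7}] r2c4's peers cover all but 7. So r2c4=7.
Step 46. [r7c6∈{6}] r7c6 is down to just 6. So r7c6=6.
Step 47. [r4c6∈{1}] r4c6's peers cover all but 1. So r4c6=1.
Step 48. [r1c8∈{2}] r1c8 has the single candidate 2, so r1c8=2.
Step 49. [r8c2∈{1}] r8c2 has the single candidate 1, so r8c2=1.
Step 50. [r7c9∈{9}] only 9 remains possible at r7c9 ⇒ r7c9=9.
Step 51. [r5c8∈{7}] r5c8 is down to just 7. So r5c8=7.

Answer: 7 4 1 3 5 8 9 2 6 / 6 9 3 7 4 2 5 1 8 / 8 5 2 6 1 9 4 3 7 / 3 7 5 2 6 1 8 9 4 / 4 6 9 5 8 3 2 7 1 / 1 2 8 9 7 4 3 6 5 / 5 3 7 8 2 6 1 4 9 / 9 1 6 4 3 5 7 8 2 / 2 8 4 1 9 7 6 5 3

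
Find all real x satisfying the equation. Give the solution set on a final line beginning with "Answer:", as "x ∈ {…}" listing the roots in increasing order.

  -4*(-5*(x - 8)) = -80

Step 1. [-4*(-5*(x - 8)) = -80] LHS = -4·(…); ÷-4 both sides. So div: -5*(x - 8) = 20.
Step 2. [-5*(x - 8) = 20] divide by the outer -5, so div: x - 8 = -4.
Step 3. [x - 8 = -4] the outer -8 inverts by adding 8 ⇒ sub: x = 4.

Answer: x ∈ {4}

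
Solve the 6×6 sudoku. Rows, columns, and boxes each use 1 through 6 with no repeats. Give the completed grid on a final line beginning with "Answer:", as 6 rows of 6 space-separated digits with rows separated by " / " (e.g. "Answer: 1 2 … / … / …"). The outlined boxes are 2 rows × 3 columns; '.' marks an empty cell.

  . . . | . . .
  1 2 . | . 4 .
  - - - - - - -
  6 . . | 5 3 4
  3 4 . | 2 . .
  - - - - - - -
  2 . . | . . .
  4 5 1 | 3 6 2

Step 1. [r2c4∈{6}] r2c4's peers cover all but 6 ⇒ r2c4=6.
Step 2. [r1c1∈{5}] r1c1's peers cover all but 5. So r1c1=5.
Step 3. [r2c3∈{3}] r2c3 is down to just 3, so r2c3=3.
Step 4. [r1c4∈{1}] nothing but 1 survives at r1c4, so r1c4=1.
Step 5. [r1c2∈{6}] r1c2's peers cover all but 6 ⇒ r1c2=6.
Step 6. [r5c5∈{1,5}] in col 5, 5 fits only at r5c5 ⇒ r5c5=5.
Step 7. [r4c5∈{1}] nothing but 1 survives at r4c5, so r4c5=1.
Step 8. [r5c6∈{1}] r5c6 has the single candidate 1, so r5c6=1.
Step 9. [r1c6∈{3}] only 3 remains possible at r1c6. So r1c6=3.
Step 10. [r4c3∈{5}] r4c3 is down to just 5, so r4c3=5.
Step 11. [r2c6∈{5}] only 5 remains possible at r2c6. So r2c6=5.
Step 12. [r5c3∈{6}] r5c3 has the single candidate 6 ⇒ r5c3=6.
Step 13. [r5c4∈{4}] r5c4's peers cover all but 4 ⇒ r5c4=4.
Step 14. [r3c2∈{1}] nothing but 1 survives at r3c2, so r3c2=1.
Step 15. [r4c6∈{6}] r4c6 has the single candidate 6, so r4c6=6.
Step 16. [r1c3∈{4}] r1c3's peers cover all but 4 ⇒ r1c3=4.
Step 17. [r1c5∈{2}] r1c5's peers cover all but 2 ⇒ r1c5=2.
Step 18. [r3c3∈{2}] r3c3 has the single candidate 2. So r3c3=2.
Step 19. [r5c2∈{3}] only 3 remains possible at r5c2 ⇒ r5c2=3.

Answer: 5 6 4 1 2 3 / 1 2 3 6 4 5 / 6 1 2 5 3 4 / 3 4 5 2 1 6 / 2 3 6 4 5 1 / 4 5 1 3 6 2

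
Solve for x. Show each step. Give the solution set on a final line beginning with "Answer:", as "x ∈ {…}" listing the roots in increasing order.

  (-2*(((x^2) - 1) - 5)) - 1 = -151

Step 1. [(-2*(((x^2) - 1) - 5)) - 1 = -151] peel the -1: add 1 from each side, so sub: -2*(((x^2) - 1) - 5) = -150.
Step 2. [-2*(((x^2) - 1) - 5) = -150] -2·(inner) — divide through by -2, so div: ((x^2) - 1) - 5 = 75.
Step 3. [((x^2) - 1) - 5 = 75] -5 is outermost — add 5 both sides, so sub: (x^2) - 1 = 80.
Step 4. [(x^2) - 1 = 80] add 1: x sits inside (… - 1), so sub: x^2 = 81.
Step 5. [x^2 = 81] LHS squared, RHS 81 ≥ 0: apply √ (±) ⇒ sqrt: x = 9 or -9.

Answer: x ∈ {-9, 9}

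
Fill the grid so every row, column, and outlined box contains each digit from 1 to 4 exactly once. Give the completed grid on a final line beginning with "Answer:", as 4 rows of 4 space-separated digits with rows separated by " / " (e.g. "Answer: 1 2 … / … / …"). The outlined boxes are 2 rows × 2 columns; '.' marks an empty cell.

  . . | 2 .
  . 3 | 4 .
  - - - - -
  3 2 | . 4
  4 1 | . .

Step 1. [r1c4∈{1,3}] r1c4 is the only open cell in row 1 admitting 3, so r1c4=3.
Step 2. [r2c4∈{1}] r2c4's peers cover all but 1, so r2c4=1.
Step 3. [r1c1∈{1}] nothing but 1 survives at r1c1, so r1c1=1.
Step 4. [r2c1∈{2}] only 2 remains possible at r2c1. So r2c1=2.
Step 5. [r4c4∈{2}] nothing but 2 survives at r4c4, so r4c4=2.
Step 6. [r1c2∈{4}] r1c2's peers cover all but 4 ⇒ r1c2=4.
Step 7. [r3c3∈{1}] r3c3's peers cover all but 1 ⇒ r3c3=1.
Step 8. [r4c3∈{3}] nothing but 3 survives at r4c3, so r4c3=3.

Answer: 1 4 2 3 / 2 3 4 1 / 3 2 1 4 / 4 1 3 2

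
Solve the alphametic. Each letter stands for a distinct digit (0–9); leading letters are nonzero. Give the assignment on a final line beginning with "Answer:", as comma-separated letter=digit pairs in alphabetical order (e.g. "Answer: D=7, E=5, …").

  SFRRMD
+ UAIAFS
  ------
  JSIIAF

Step 1. [col 1: D + S ≡ F (mod 10)] F=4 is one option consistent with column 1 (D + S ≡ F (mod 10), carry-in 0) — take it. So F=4.
Step 2. [col 1: D + S ≡ F (mod 10)] several values work for S in column 1 (D + S ≡ F (mod 10), carry-in 0); try S=5. So S=5.
Step 3. [col 1: D + S ≡ F (mod 10)] in column 1 we have D+S≡F with carry-in 0; given S=5, F=4 and digits 4,5 already taken and all letters distinct, that pins D to 9, so D=9.
Step 4. [col 2: M + F ≡ A (mod 10)] column 2 (M + F ≡ A (mod 10), carry-in 1) doesn't pin M yet; pick M=6 and continue, so M=6.
Step 5. [col 2: M + F ≡ A (mod 10)] from column 2 (M=6, F=4, carry-in 1, digits 4,5,6,9 already taken and all letters distinct): A must equal 1, so A=1.
Step 6. [col 3: R + A ≡ I (mod 10)] column 3 (R + A ≡ I (mod 10), carry-in 1) doesn't pin R yet; pick R=0 and continue, so R=0.
Step 7. [col 3: R + A ≡ I (mod 10)] from column 3 (R=0, A=1, carry-in 1, digits 0,1,4,5,6,9 already taken and all letters distinct): I must equal 2 ⇒ I=2.
Step 8. [col 6: S + U ≡ J (mod 10)] no forcing yet in column 6 (carry-in 0); U=3 is free and consistent — try it, so U=3.
Step 9. [col 6: S + U ≡ J (mod 10)] from column 6 (S=5, U=3, carry-in 0, digits 0,1,2,3,4,5,6,9 already taken and all letters distinct): J must equal 8. So J=8.

Answer: A=1, D=9, F=4, I=2, J=8, M=6, R=0, S=5, U=3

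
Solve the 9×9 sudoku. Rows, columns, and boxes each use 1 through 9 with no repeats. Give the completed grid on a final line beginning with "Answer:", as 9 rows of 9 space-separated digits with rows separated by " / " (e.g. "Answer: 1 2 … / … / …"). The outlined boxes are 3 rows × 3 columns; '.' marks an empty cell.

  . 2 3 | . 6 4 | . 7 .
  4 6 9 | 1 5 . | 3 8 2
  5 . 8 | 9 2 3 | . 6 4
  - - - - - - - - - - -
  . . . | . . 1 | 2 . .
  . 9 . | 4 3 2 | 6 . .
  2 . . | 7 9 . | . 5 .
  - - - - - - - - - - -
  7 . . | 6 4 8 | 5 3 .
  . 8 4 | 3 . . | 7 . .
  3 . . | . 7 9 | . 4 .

Step 1. [r7c2∈{1}] r7c2 is down to just 1 ⇒ r7c2=1.
Step 2. [r5c8∈{1}] r5c8 has the single candidate 1. So r5c8=1.
Step 3. [r4c2∈{3,4,5,7}] row 4 places 4 nowhere but r4c2 ⇒ r4c2=4.
Step 4. [r7c9∈{9}] nothing but 9 survives at r7c9. So r7c9=9.
Step 5. [r4c5∈{8}] r4c5 is down to just 8. So r4c5=8.
Step 6. [r4c1∈{6}] nothing but 6 survives at r4c1 ⇒ r4c1=6.
Step 7. [r9c3∈{2,5,6}] 6 has one home in col 3: r9c3. So r9c3=6.
Step 8. [r3c7∈{1}] r3c7 is down to just 1 ⇒ r3c7=1.
Step 9. [r5c3∈{5,7}] r5c3 is the only open cell in row 5 admitting 5, so r5c3=5.
Step 10. [r4c9∈{3,7}] 3 has one home in row 4: r4c9, so r4c9=3.
Step 11. [r6c9∈{8}] only 8 remains possible at r6c9 ⇒ r6c9=8.
Step 12. [r9c2∈{5}] r9c2 is down to just 5 ⇒ r9c2=5.
Step 13. [r8c9∈{1,6}] 6 has one home in row 8: r8c9. So r8c9=6.
Step 14. [r4c8∈{9}] r4c8 is down to just 9. So r4c8=9.
Step 15. [r6c6∈{6}] only 6 remains possible at r6c6. So r6c6=6.
Step 16. [r4c4∈{5}] r4c4 has the single candidate 5, so r4c4=5.
Step 17. [r8c1∈{9}] nothing but 9 survives at r8c1 ⇒ r8c1=9.
Step 18. [r2c6∈{7}] r2c6 is down to just 7, so r2c6=7.
Step 19. [r5c9∈{7}] nothing but 7 survives at r5c9, so r5c9=7.
Step 20. [r6c7∈{4}] r6c7's peers cover all but 4. So r6c7=4.
Step 21. [r8c8∈{2}] nothing but 2 survives at r8c8 ⇒ r8c8=2.
Step 22. [r6c3∈{1}] r6c3's peers cover all but 1 ⇒ r6c3=1.
Step 23. [r1c7∈{9}] only 9 remains possible at r1c7, so r1c7=9.
Step 24. [r6c2∈{3}] nothing but 3 survives at r6c2. So r6c2=3.
Step 25. [r9c7∈{8}] r9c7 is down to just 8. So r9c7=8.
Step 26. [r1c9∈{5}] only 5 remains possible at r1c9, so r1c9=5.
Step 27. [r3c2∈{7}] r3c2 is down to just 7 ⇒ r3c2=7.
Step 28. [r1c1∈{1}] r1c1's peers cover all but 1, so r1c1=1.
Step 29. [r9c9∈{1}] r9c9 is down to just 1. So r9c9=1.
Step 30. [r8c5∈{1}] r8c5 has the single candidate 1 ⇒ r8c5=1.
Step 31. [r9c4∈{2}] nothing but 2 survives at r9c4. So r9c4=2.
Step 32. [r8c6∈{5}] only 5 remains possible at r8c6 ⇒ r8c6=5.
Step 33. [r4c3∈{7}] only 7 remains possible at r4c3, so r4c3=7.
Step 34. [r7c3∈{2}] only 2 remains possible at r7c3 ⇒ r7c3=2.
Step 35. [r1c4∈{8}] r1c4 has the single candidate 8, so r1c4=8.
Step 36. [r5c1∈{8}] r5c1 has the single candidate 8 ⇒ r5c1=8.

Answer: 1 2 3 8 6 4 9 7 5 / 4 6 9 1 5 7 3 8 2 / 5 7 8 9 2 3 1 6 4 / 6 4 7 5 8 1 2 9 3 / 8 9 5 4 3 2 6 1 7 / 2 3 1 7 9 6 4 5 8 / 7 1 2 6 4 8 5 3 9 / 9 8 4 3 1 5 7 2 6 / 3 5 6 2 7 9 8 4 1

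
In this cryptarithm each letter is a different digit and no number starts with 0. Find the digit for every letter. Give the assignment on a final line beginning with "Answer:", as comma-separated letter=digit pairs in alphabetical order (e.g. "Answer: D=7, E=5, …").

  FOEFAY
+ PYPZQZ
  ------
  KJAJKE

Step 1. [col 1: Y + Z ≡ E (mod 10)] column 1 (Y + Z ≡ E (mod 10), carry-in 0) doesn't pin Z yet; pick Z=7 and continue, so Z=7.
Step 2. [col 1: Y + Z ≡ E (mod 10)] column 1 (Y + Z ≡ E (mod 10), carry-in 0) doesn't pin Y yet; pick Y=1 and continue ⇒ Y=1.
Step 3. [col 1: Y + Z ≡ E (mod 10)] in column 1 we have Y+Z≡E with carry-in 0; given Y=1, Z=7 and digits 1,7 already taken and all letters distinct, that pins E to 8 ⇒ E=8.
Step 4. [col 2: A + Q ≡ K (mod 10)] column 2 (A + Q ≡ K (mod 10), carry-in 0) doesn't pin A yet; pick A=3 and continue, so A=3.
Step 5. [col 2: A + Q ≡ K (mod 10)] K=9 is one option consistent with column 2 (A + Q ≡ K (mod 10), carry-in 0) — take it ⇒ K=9.
Step 6. [col 2: A + Q ≡ K (mod 10)] column 2 reads A+Q+carry(0)=K with A=3, K=9; with digits 1,3,7,8,9 already taken and all letters distinct, the only value for Q is 6 ⇒ Q=6.
Step 7. [col 3: F + Z ≡ J (mod 10)] column 3: given Z=7, carry-in 0, and digits 1,3,6,7,8,9 already taken and all letters distinct, F+Z≡J (mod 10) forces J=2, so J=2.
Step 8. [col 3: F + Z ≡ J (mod 10)] from column 3 (Z=7, J=2, carry-in 0, digits 1,2,3,6,7,8,9 already taken and all letters distinct): F must equal 5. So F=5.
Step 9. [col 4: E + P ≡ A (mod 10)] in column 4 we have E+P≡A with carry-in 1; given E=8, A=3 and digits 1,2,3,5,6,7,8,9 already taken and all letters distinct, that pins P to 4, so P=4.
Step 10. [col 5: O + Y ≡ J (mod 10)] in column 5 we have O+Y≡J with carry-in 1; given Y=1, J=2 and digits 1,2,3,4,5,6,7,8,9 already taken and all letters distinct, that pins O to 0 ⇒ O=0.

Answer: A=3, E=8, F=5, J=2, K=9, O=0, P=4, Q=6, Y=1, Z=7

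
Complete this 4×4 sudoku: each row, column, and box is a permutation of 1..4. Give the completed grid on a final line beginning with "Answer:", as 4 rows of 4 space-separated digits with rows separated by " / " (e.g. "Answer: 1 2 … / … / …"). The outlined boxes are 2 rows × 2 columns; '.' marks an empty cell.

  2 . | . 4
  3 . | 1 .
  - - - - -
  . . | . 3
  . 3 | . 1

Step 1. [r3c2∈{1,2,4}] in col 2, 2 fits only at r3c2, so r3c2=2.
Step 2. [r4c1∈{4}] nothing but 4 survives at r4c1 ⇒ r4c1=4.
Step 3. [r3c1∈{1}] r3c1's peers cover all but 1 ⇒ r3c1=1.
Step 4. [r1c3∈{3}] r1c3's peers cover all but 3, so r1c3=3.
Step 5. [r2c2∈{4}] only 4 remains possible at r2c2. So r2c2=4.
Step 6. [r4c3∈{2}] nothing but 2 survives at r4c3, so r4c3=2.
Step 7. [r2c4∈{2}] r2c4 has the single candidate 2 ⇒ r2c4=2.
Step 8. [r1c2∈{1}] r1c2's peers cover all but 1 ⇒ r1c2=1.
Step 9. [r3c3∈{4}] nothing but 4 survives at r3c3. So r3c3=4.

Answer: 2 1 3 4 / 3 4 1 2 / 1 2 4 3 / 4 3 2 1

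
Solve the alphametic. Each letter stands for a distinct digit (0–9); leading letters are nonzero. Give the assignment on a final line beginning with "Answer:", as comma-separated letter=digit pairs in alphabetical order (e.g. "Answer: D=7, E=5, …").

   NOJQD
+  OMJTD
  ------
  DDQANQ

Step 1. [col 1: D + D ≡ Q (mod 10)] no forcing yet in column 1 (carry-in 0); Q=2 is free and consistent — try it. So Q=2.
Step 2. [col 1: D + D ≡ Q (mod 10)] no forcing yet in column 1 (carry-in 0); D=1 is free and consistent — try it. So D=1.
Step 3. [col 2: Q + T ≡ N (mod 10)] several values work for N in column 2 (Q + T ≡ N (mod 10), carry-in 0); try N=7 ⇒ N=7.
Step 4. [col 2: Q + T ≡ N (mod 10)] column 2 reads Q+T+carry(0)=N with Q=2, N=7; with digits 1,2,7 already taken and all letters distinct, the only value for T is 5 ⇒ T=5.
Step 5. [col 3: J + J ≡ A (mod 10)] column 3 (J + J ≡ A (mod 10), carry-in 0) doesn't pin A yet; pick A=8 and continue, so A=8.
Step 6. [col 3: J + J ≡ A (mod 10)] no forcing yet in column 3 (carry-in 0); J=4 is free and consistent — try it. So J=4.
Step 7. [col 4: O + M ≡ Q (mod 10)] column 4 (O + M ≡ Q (mod 10), carry-in 0) doesn't pin M yet; pick M=9 and continue. So M=9.
Step 8. [col 4: O + M ≡ Q (mod 10)] column 4: given M=9, Q=2, carry-in 0, and digits 1,2,4,5,7,8,9 already taken and all letters distinct, O+M≡Q (mod 10) forces O=3. So O=3.

Answer: A=8, D=1, J=4, M=9, N=7, O=3, Q=2, T=5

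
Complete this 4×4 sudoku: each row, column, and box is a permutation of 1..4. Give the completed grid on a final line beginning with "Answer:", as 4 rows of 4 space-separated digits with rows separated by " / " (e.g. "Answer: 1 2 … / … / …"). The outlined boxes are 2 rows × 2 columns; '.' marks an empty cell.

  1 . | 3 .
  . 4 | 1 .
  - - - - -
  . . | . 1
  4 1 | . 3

Step 1. [r1c2∈{2}] r1c2's peers cover all but 2 ⇒ r1c2=2.
Step 2. [r3c1∈{2,3}] across col 1, 2 lands solely at r3c1 ⇒ r3c1=2.
Step 3. [r3c3∈{4}] only 4 remains possible at r3c3. So r3c3=4.
Step 4. [r3c2∈{3}] nothing but 3 survives at r3c2, so r3c2=3.
Step 5. [r1c4∈{4}] nothing but 4 survives at r1c4, so r1c4=4.
Step 6. [r2c1∈{3}] only 3 remains possible at r2c1, so r2c1=3.
Step 7. [r4c3∈{2}] r4c3 has the single candidate 2, so r4c3=2.
Step 8. [r2c4∈{2}] r2c4's peers cover all but 2 ⇒ r2c4=2.

Answer: 1 2 3 4 / 3 4 1 2 / 2 3 4 1 / 4 1 2 3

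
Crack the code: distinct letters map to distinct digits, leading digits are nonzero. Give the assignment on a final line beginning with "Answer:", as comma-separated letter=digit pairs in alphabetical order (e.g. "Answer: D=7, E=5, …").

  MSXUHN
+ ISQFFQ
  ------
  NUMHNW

Step 1. [col 1: N + Q ≡ W (mod 10)] column 1 (N + Q ≡ W (mod 10), carry-in 0) doesn't pin N yet; pick N=8 and continue. So N=8.
Step 2. [col 1: N + Q ≡ W (mod 10)] column 1 (N + Q ≡ W (mod 10), carry-in 0) doesn't pin Q yet; pick Q=7 and continue ⇒ Q=7.
Step 3. [col 1: N + Q ≡ W (mod 10)] in column 1 we have N+Q≡W with carry-in 0; given N=8, Q=7 and digits 7,8 already taken and all letters distinct, that pins W to 5. So W=5.
Step 4. [col 2: H + F ≡ N (mod 10)] no forcing yet in column 2 (carry-in 1); H=4 is free and consistent — try it, so H=4.
Step 5. [col 2: H + F ≡ N (mod 10)] from column 2 (H=4, N=8, carry-in 1, digits 4,5,7,8 already taken and all letters distinct): F must equal 3, so F=3.
Step 6. [col 3: U + F ≡ H (mod 10)] from column 3 (F=3, H=4, carry-in 0, digits 3,4,5,7,8 already taken and all letters distinct): U must equal 1. So U=1.
Step 7. [col 4: X + Q ≡ M (mod 10)] several values work for X in column 4 (X + Q ≡ M (mod 10), carry-in 0); try X=9 ⇒ X=9.
Step 8. [col 4: X + Q ≡ M (mod 10)] column 4 reads X+Q+carry(0)=M with X=9, Q=7; with digits 1,3,4,5,7,8,9 already taken and all letters distinct, the only value for M is 6, so M=6.
Step 9. [col 5: S + S ≡ U (mod 10)] in column 5 we have S+S≡U with carry-in 1; given U=1 and digits 1,3,4,5,6,7,8,9 already taken and all letters distinct, that pins S to 0 ⇒ S=0.
Step 10. [col 6: M + I ≡ N (mod 10)] column 6: given M=6, N=8, carry-in 0, and digits 0,1,3,4,5,6,7,8,9 already taken and all letters distinct, M+I≡N (mod 10) forces I=2, so I=2.

Answer: F=3, H=4, I=2, M=6, N=8, Q=7, S=0, U=1, W=5, X=9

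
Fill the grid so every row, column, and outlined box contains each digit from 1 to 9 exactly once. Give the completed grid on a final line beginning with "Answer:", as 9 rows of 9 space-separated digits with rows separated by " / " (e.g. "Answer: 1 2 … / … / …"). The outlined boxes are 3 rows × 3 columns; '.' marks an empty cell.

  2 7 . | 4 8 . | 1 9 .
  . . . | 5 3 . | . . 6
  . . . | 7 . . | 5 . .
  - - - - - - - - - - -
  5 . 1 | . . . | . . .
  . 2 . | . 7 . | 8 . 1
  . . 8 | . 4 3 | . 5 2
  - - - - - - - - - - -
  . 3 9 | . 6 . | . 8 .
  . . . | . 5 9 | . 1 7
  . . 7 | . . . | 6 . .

Step 1. [r2c3∈{4}] r2c3's peers cover all but 4, so r2c3=4.
Step 2. [r1c9∈{3}] r1c9 is down to just 3. So r1c9=3.
Step 3. [r3c5∈{1,2,9}] in box 2, 9 fits only at r3c5 ⇒ r3c5=9.
Step 4. [r9c5∈{1,2}] across col 5, 1 lands solely at r9c5. So r9c5=1.
Step 5. [r7c4∈{2}] r7c4's peers cover all but 2. So r7c4=2.
Step 6. [r7c7∈{4}] nothing but 4 survives at r7c7, so r7c7=4.
Step 7. [r1c6∈{6}] only 6 remains possible at r1c6. So r1c6=6.
Step 8. [r9c8∈{2,3}] row 9 places 2 nowhere but r9c8. So r9c8=2.
Step 9. [r3c9∈{4,8}] r3c9 is the only open cell in col 9 admitting 8. So r3c9=8.
Step 10. [r4c9∈{4,9}] 4 has one home in col 9: r4c9 ⇒ r4c9=4.
Step 11. [r5c1∈{3,4,6,9}] in row 5, 4 fits only at r5c1, so r5c1=4.
Step 12. [r9c1∈{8}] only 8 remains possible at r9c1 ⇒ r9c1=8.
Step 13. [r8c1∈{6}] r8c1 is down to just 6, so r8c1=6.
Step 14. [r5c4∈{6,9}] row 5 places 9 nowhere but r5c4. So r5c4=9.
Step 15. [r3c6∈{1,2}] 2 has one home in row 3: r3c6, so r3c6=2.
Step 16. [r5c3∈{3,6}] in box 4, 3 fits only at r5c3, so r5c3=3.
Step 17. [r4c8∈{3,6,7}] r4c8 is the only open cell in col 8 admitting 3, so r4c8=3.
Step 18. [r4c7∈{7,9}] row 4 places 7 nowhere but r4c7 ⇒ r4c7=7.
Step 19. [r4c2∈{6,9}] 9 has one home in row 4: r4c2 ⇒ r4c2=9.
Step 20. [r9c2∈{4,5}] r9c2 is the only open cell in col 2 admitting 5, so r9c2=5.
Step 21. [r7c1∈{1}] only 1 remains possible at r7c1. So r7c1=1.
Step 22. [r6c2∈{6}] r6c2's peers cover all but 6, so r6c2=6.
Step 23. [r8c4∈{3,8}] 8 has one home in row 8: r8c4. So r8c4=8.
Step 24. [r2c6∈{1}] nothing but 1 survives at r2c6, so r2c6=1.
Step 25. [r3c2∈{1}] r3c2's peers cover all but 1. So r3c2=1.
Step 26. [r4c5∈{2}] r4c5 has the single candidate 2. So r4c5=2.
Step 27. [r9c4∈{3}] r9c4's peers cover all but 3. So r9c4=3.
Step 28. [r8c3∈{2}] r8c3 has the single candidate 2. So r8c3=2.
Step 29. [r3c1∈{3}] nothing but 3 survives at r3c1. So r3c1=3.
Step 30. [r6c1∈{7}] r6c1's peers cover all but 7 ⇒ r6c1=7.
Step 31. [r8c7∈{3}] r8c7 is down to just 3, so r8c7=3.
Step 32. [r8c2∈{4}] r8c2's peers cover all but 4. So r8c2=4.
Step 33. [r1c3∈{5}] only 5 remains possible at r1c3, so r1c3=5.
Step 34. [r5c8∈{6}] r5c8 has the single candidate 6. So r5c8=6.
Step 35. [r3c8∈{4}] r3c8 has the single candidate 4. So r3c8=4.
Step 36. [r3c3∈{6}] r3c3's peers cover all but 6, so r3c3=6.
Step 37. [r7c9∈{5}] only 5 remains possible at r7c9, so r7c9=5.
Step 38. [r4c4∈{6}] r4c4's peers cover all but 6 ⇒ r4c4=6.
Step 39. [r2c8∈{7}] only 7 remains possible at r2c8. So r2c8=7.
Step 40. [r2c7∈{2}] r2c7 has the single candidate 2, so r2c7=2.
Step 41. [r5c6∈{5}] only 5 remains possible at r5c6. So r5c6=5.
Step 42. [r4c6∈{8}] nothing but 8 survives at r4c6, so r4c6=8.
Step 43. [r6c7∈{9}] only 9 remains possible at r6c7 ⇒ r6c7=9.
Step 44. [r2c2∈{8}] nothing but 8 survives at r2c2. So r2c2=8.
Step 45. [r7c6∈{7}] only 7 remains possible at r7c6. So r7c6=7.
Step 46. [r2c1∈{9}] r2c1 has the single candidate 9 ⇒ r2c1=9.
Step 47. [r9c6∈{4}] r9c6 has the single candidate 4 ⇒ r9c6=4.
Step 48. [r9c9∈{9}] r9c9 is down to just 9, so r9c9=9.
Step 49. [r6c4∈{1}] nothing but 1 survives at r6c4. So r6c4=1.

Answer: 2 7 5 4 8 6 1 9 3 / 9 8 4 5 3 1 2 7 6 / 3 1 6 7 9 2 5 4 8 / 5 9 1 6 2 8 7 3 4 / 4 2 3 9 7 5 8 6 1 / 7 6 8 1 4 3 9 5 2 / 1 3 9 2 6 7 4 8 5 / 6 4 2 8 5 9 3 1 7 / 8 5 7 3 1 4 6 2 9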